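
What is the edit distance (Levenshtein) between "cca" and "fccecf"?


Computing edit distance: "cca" -> "fccecf"
DP table:
           f    c    c    e    c    f
      0    1    2    3    4    5    6
  c   1    1    1    2    3    4    5
  c   2    2    1    1    2    3    4
  a   3    3    2    2    2    3    4
Edit distance = dp[3][6] = 4

4


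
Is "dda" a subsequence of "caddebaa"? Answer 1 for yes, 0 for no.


Check if "dda" is a subsequence of "caddebaa"
Greedy scan:
  Position 0 ('c'): no match needed
  Position 1 ('a'): no match needed
  Position 2 ('d'): matches sub[0] = 'd'
  Position 3 ('d'): matches sub[1] = 'd'
  Position 4 ('e'): no match needed
  Position 5 ('b'): no match needed
  Position 6 ('a'): matches sub[2] = 'a'
  Position 7 ('a'): no match needed
All 3 characters matched => is a subsequence

1


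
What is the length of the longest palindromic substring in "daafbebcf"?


Input: "daafbebcf"
Checking substrings for palindromes:
  [4:7] "beb" (len 3) => palindrome
  [1:3] "aa" (len 2) => palindrome
Longest palindromic substring: "beb" with length 3

3


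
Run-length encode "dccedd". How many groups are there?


Input: dccedd
Scanning for consecutive runs:
  Group 1: 'd' x 1 (positions 0-0)
  Group 2: 'c' x 2 (positions 1-2)
  Group 3: 'e' x 1 (positions 3-3)
  Group 4: 'd' x 2 (positions 4-5)
Total groups: 4

4


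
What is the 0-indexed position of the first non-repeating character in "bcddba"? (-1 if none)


Input: bcddba
Character frequencies:
  'a': 1
  'b': 2
  'c': 1
  'd': 2
Scanning left to right for freq == 1:
  Position 0 ('b'): freq=2, skip
  Position 1 ('c'): unique! => answer = 1

1


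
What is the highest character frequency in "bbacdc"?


Input: bbacdc
Character counts:
  'a': 1
  'b': 2
  'c': 2
  'd': 1
Maximum frequency: 2

2


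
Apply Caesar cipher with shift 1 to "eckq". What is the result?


Caesar cipher: shift "eckq" by 1
  'e' (pos 4) + 1 = pos 5 = 'f'
  'c' (pos 2) + 1 = pos 3 = 'd'
  'k' (pos 10) + 1 = pos 11 = 'l'
  'q' (pos 16) + 1 = pos 17 = 'r'
Result: fdlr

fdlr


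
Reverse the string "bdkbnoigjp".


Input: bdkbnoigjp
Reading characters right to left:
  Position 9: 'p'
  Position 8: 'j'
  Position 7: 'g'
  Position 6: 'i'
  Position 5: 'o'
  Position 4: 'n'
  Position 3: 'b'
  Position 2: 'k'
  Position 1: 'd'
  Position 0: 'b'
Reversed: pjgionbkdb

pjgionbkdb


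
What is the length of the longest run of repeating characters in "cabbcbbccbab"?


Input: "cabbcbbccbab"
Scanning for longest run:
  Position 1 ('a'): new char, reset run to 1
  Position 2 ('b'): new char, reset run to 1
  Position 3 ('b'): continues run of 'b', length=2
  Position 4 ('c'): new char, reset run to 1
  Position 5 ('b'): new char, reset run to 1
  Position 6 ('b'): continues run of 'b', length=2
  Position 7 ('c'): new char, reset run to 1
  Position 8 ('c'): continues run of 'c', length=2
  Position 9 ('b'): new char, reset run to 1
  Position 10 ('a'): new char, reset run to 1
  Position 11 ('b'): new char, reset run to 1
Longest run: 'b' with length 2

2


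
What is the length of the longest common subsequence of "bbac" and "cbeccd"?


LCS of "bbac" and "cbeccd"
DP table:
           c    b    e    c    c    d
      0    0    0    0    0    0    0
  b   0    0    1    1    1    1    1
  b   0    0    1    1    1    1    1
  a   0    0    1    1    1    1    1
  c   0    1    1    1    2    2    2
LCS length = dp[4][6] = 2

2


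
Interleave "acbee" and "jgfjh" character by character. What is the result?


Interleaving "acbee" and "jgfjh":
  Position 0: 'a' from first, 'j' from second => "aj"
  Position 1: 'c' from first, 'g' from second => "cg"
  Position 2: 'b' from first, 'f' from second => "bf"
  Position 3: 'e' from first, 'j' from second => "ej"
  Position 4: 'e' from first, 'h' from second => "eh"
Result: ajcgbfejeh

ajcgbfejeh


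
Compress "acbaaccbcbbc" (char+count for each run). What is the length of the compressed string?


Input: acbaaccbcbbc
Runs:
  'a' x 1 => "a1"
  'c' x 1 => "c1"
  'b' x 1 => "b1"
  'a' x 2 => "a2"
  'c' x 2 => "c2"
  'b' x 1 => "b1"
  'c' x 1 => "c1"
  'b' x 2 => "b2"
  'c' x 1 => "c1"
Compressed: "a1c1b1a2c2b1c1b2c1"
Compressed length: 18

18


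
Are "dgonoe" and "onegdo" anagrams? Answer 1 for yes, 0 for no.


Strings: "dgonoe", "onegdo"
Sorted first:  degnoo
Sorted second: degnoo
Sorted forms match => anagrams

1


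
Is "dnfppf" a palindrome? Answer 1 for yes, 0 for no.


Input: dnfppf
Reversed: fppfnd
  Compare pos 0 ('d') with pos 5 ('f'): MISMATCH
  Compare pos 1 ('n') with pos 4 ('p'): MISMATCH
  Compare pos 2 ('f') with pos 3 ('p'): MISMATCH
Result: not a palindrome

0


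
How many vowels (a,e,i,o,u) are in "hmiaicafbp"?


Input: hmiaicafbp
Checking each character:
  'h' at position 0: consonant
  'm' at position 1: consonant
  'i' at position 2: vowel (running total: 1)
  'a' at position 3: vowel (running total: 2)
  'i' at position 4: vowel (running total: 3)
  'c' at position 5: consonant
  'a' at position 6: vowel (running total: 4)
  'f' at position 7: consonant
  'b' at position 8: consonant
  'p' at position 9: consonant
Total vowels: 4

4


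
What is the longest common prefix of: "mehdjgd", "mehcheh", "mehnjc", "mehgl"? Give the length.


Words: mehdjgd, mehcheh, mehnjc, mehgl
  Position 0: all 'm' => match
  Position 1: all 'e' => match
  Position 2: all 'h' => match
  Position 3: ('d', 'c', 'n', 'g') => mismatch, stop
LCP = "meh" (length 3)

3


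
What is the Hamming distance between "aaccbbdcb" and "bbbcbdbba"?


Comparing "aaccbbdcb" and "bbbcbdbba" position by position:
  Position 0: 'a' vs 'b' => differ
  Position 1: 'a' vs 'b' => differ
  Position 2: 'c' vs 'b' => differ
  Position 3: 'c' vs 'c' => same
  Position 4: 'b' vs 'b' => same
  Position 5: 'b' vs 'd' => differ
  Position 6: 'd' vs 'b' => differ
  Position 7: 'c' vs 'b' => differ
  Position 8: 'b' vs 'a' => differ
Total differences (Hamming distance): 7

7


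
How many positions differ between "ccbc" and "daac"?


Comparing "ccbc" and "daac" position by position:
  Position 0: 'c' vs 'd' => DIFFER
  Position 1: 'c' vs 'a' => DIFFER
  Position 2: 'b' vs 'a' => DIFFER
  Position 3: 'c' vs 'c' => same
Positions that differ: 3

3


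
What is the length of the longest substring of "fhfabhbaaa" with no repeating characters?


Input: "fhfabhbaaa"
Sliding window (track last position of each char):
  Position 0 ('f'): window [0,0] length 1 -- new best
  Position 1 ('h'): window [0,1] length 2 -- new best
  Position 2 ('f'): repeat (last at 0), move window start to 1
  Position 2 ('f'): window [1,2] length 2
  Position 3 ('a'): window [1,3] length 3 -- new best
  Position 4 ('b'): window [1,4] length 4 -- new best
  Position 5 ('h'): repeat (last at 1), move window start to 2
  Position 5 ('h'): window [2,5] length 4
  Position 6 ('b'): repeat (last at 4), move window start to 5
  Position 6 ('b'): window [5,6] length 2
  Position 7 ('a'): window [5,7] length 3
  Position 8 ('a'): repeat (last at 7), move window start to 8
  Position 8 ('a'): window [8,8] length 1
  Position 9 ('a'): repeat (last at 8), move window start to 9
  Position 9 ('a'): window [9,9] length 1
Longest substring with no repeats: "hfab" with length 4

4


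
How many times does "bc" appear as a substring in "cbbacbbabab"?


Searching for "bc" in "cbbacbbabab"
Scanning each position:
  Position 0: "cb" => no
  Position 1: "bb" => no
  Position 2: "ba" => no
  Position 3: "ac" => no
  Position 4: "cb" => no
  Position 5: "bb" => no
  Position 6: "ba" => no
  Position 7: "ab" => no
  Position 8: "ba" => no
  Position 9: "ab" => no
Total occurrences: 0

0


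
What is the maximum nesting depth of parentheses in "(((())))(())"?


Input: "(((())))(())"
Tracking depth:
  Position 0 '(': depth becomes 1
  Position 1 '(': depth becomes 2
  Position 2 '(': depth becomes 3
  Position 3 '(': depth becomes 4
  Position 4 ')': depth becomes 3
  Position 5 ')': depth becomes 2
  Position 6 ')': depth becomes 1
  Position 7 ')': depth becomes 0
  Position 8 '(': depth becomes 1
  Position 9 '(': depth becomes 2
  Position 10 ')': depth becomes 1
  Position 11 ')': depth becomes 0
Maximum depth reached: 4

4


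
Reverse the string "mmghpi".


Input: mmghpi
Reading characters right to left:
  Position 5: 'i'
  Position 4: 'p'
  Position 3: 'h'
  Position 2: 'g'
  Position 1: 'm'
  Position 0: 'm'
Reversed: iphgmm

iphgmm


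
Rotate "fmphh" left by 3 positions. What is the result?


Input: "fmphh", rotate left by 3
First 3 characters: "fmp"
Remaining characters: "hh"
Concatenate remaining + first: "hh" + "fmp" = "hhfmp"

hhfmp


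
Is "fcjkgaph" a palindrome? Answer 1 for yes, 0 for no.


Input: fcjkgaph
Reversed: hpagkjcf
  Compare pos 0 ('f') with pos 7 ('h'): MISMATCH
  Compare pos 1 ('c') with pos 6 ('p'): MISMATCH
  Compare pos 2 ('j') with pos 5 ('a'): MISMATCH
  Compare pos 3 ('k') with pos 4 ('g'): MISMATCH
Result: not a palindrome

0


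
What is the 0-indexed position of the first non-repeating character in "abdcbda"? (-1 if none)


Input: abdcbda
Character frequencies:
  'a': 2
  'b': 2
  'c': 1
  'd': 2
Scanning left to right for freq == 1:
  Position 0 ('a'): freq=2, skip
  Position 1 ('b'): freq=2, skip
  Position 2 ('d'): freq=2, skip
  Position 3 ('c'): unique! => answer = 3

3


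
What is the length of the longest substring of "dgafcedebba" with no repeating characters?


Input: "dgafcedebba"
Sliding window (track last position of each char):
  Position 0 ('d'): window [0,0] length 1 -- new best
  Position 1 ('g'): window [0,1] length 2 -- new best
  Position 2 ('a'): window [0,2] length 3 -- new best
  Position 3 ('f'): window [0,3] length 4 -- new best
  Position 4 ('c'): window [0,4] length 5 -- new best
  Position 5 ('e'): window [0,5] length 6 -- new best
  Position 6 ('d'): repeat (last at 0), move window start to 1
  Position 6 ('d'): window [1,6] length 6
  Position 7 ('e'): repeat (last at 5), move window start to 6
  Position 7 ('e'): window [6,7] length 2
  Position 8 ('b'): window [6,8] length 3
  Position 9 ('b'): repeat (last at 8), move window start to 9
  Position 9 ('b'): window [9,9] length 1
  Position 10 ('a'): window [9,10] length 2
Longest substring with no repeats: "dgafce" with length 6

6


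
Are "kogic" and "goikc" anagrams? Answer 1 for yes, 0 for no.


Strings: "kogic", "goikc"
Sorted first:  cgiko
Sorted second: cgiko
Sorted forms match => anagrams

1


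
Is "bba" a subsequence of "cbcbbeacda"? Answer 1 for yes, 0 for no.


Check if "bba" is a subsequence of "cbcbbeacda"
Greedy scan:
  Position 0 ('c'): no match needed
  Position 1 ('b'): matches sub[0] = 'b'
  Position 2 ('c'): no match needed
  Position 3 ('b'): matches sub[1] = 'b'
  Position 4 ('b'): no match needed
  Position 5 ('e'): no match needed
  Position 6 ('a'): matches sub[2] = 'a'
  Position 7 ('c'): no match needed
  Position 8 ('d'): no match needed
  Position 9 ('a'): no match needed
All 3 characters matched => is a subsequence

1


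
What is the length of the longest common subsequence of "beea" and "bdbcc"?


LCS of "beea" and "bdbcc"
DP table:
           b    d    b    c    c
      0    0    0    0    0    0
  b   0    1    1    1    1    1
  e   0    1    1    1    1    1
  e   0    1    1    1    1    1
  a   0    1    1    1    1    1
LCS length = dp[4][5] = 1

1


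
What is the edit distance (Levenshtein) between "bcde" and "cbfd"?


Computing edit distance: "bcde" -> "cbfd"
DP table:
           c    b    f    d
      0    1    2    3    4
  b   1    1    1    2    3
  c   2    1    2    2    3
  d   3    2    2    3    2
  e   4    3    3    3    3
Edit distance = dp[4][4] = 3

3


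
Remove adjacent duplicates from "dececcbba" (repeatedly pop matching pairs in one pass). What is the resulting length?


Input: dececcbba
Stack-based adjacent duplicate removal:
  Read 'd': push. Stack: d
  Read 'e': push. Stack: de
  Read 'c': push. Stack: dec
  Read 'e': push. Stack: dece
  Read 'c': push. Stack: decec
  Read 'c': matches stack top 'c' => pop. Stack: dece
  Read 'b': push. Stack: deceb
  Read 'b': matches stack top 'b' => pop. Stack: dece
  Read 'a': push. Stack: decea
Final stack: "decea" (length 5)

5


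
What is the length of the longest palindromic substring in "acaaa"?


Input: "acaaa"
Checking substrings for palindromes:
  [0:3] "aca" (len 3) => palindrome
  [2:5] "aaa" (len 3) => palindrome
  [2:4] "aa" (len 2) => palindrome
  [3:5] "aa" (len 2) => palindrome
Longest palindromic substring: "aca" with length 3

3


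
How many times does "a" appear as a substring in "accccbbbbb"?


Searching for "a" in "accccbbbbb"
Scanning each position:
  Position 0: "a" => MATCH
  Position 1: "c" => no
  Position 2: "c" => no
  Position 3: "c" => no
  Position 4: "c" => no
  Position 5: "b" => no
  Position 6: "b" => no
  Position 7: "b" => no
  Position 8: "b" => no
  Position 9: "b" => no
Total occurrences: 1

1


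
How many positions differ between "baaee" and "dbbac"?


Comparing "baaee" and "dbbac" position by position:
  Position 0: 'b' vs 'd' => DIFFER
  Position 1: 'a' vs 'b' => DIFFER
  Position 2: 'a' vs 'b' => DIFFER
  Position 3: 'e' vs 'a' => DIFFER
  Position 4: 'e' vs 'c' => DIFFER
Positions that differ: 5

5


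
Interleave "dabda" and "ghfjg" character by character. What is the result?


Interleaving "dabda" and "ghfjg":
  Position 0: 'd' from first, 'g' from second => "dg"
  Position 1: 'a' from first, 'h' from second => "ah"
  Position 2: 'b' from first, 'f' from second => "bf"
  Position 3: 'd' from first, 'j' from second => "dj"
  Position 4: 'a' from first, 'g' from second => "ag"
Result: dgahbfdjag

dgahbfdjag


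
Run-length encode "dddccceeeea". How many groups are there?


Input: dddccceeeea
Scanning for consecutive runs:
  Group 1: 'd' x 3 (positions 0-2)
  Group 2: 'c' x 3 (positions 3-5)
  Group 3: 'e' x 4 (positions 6-9)
  Group 4: 'a' x 1 (positions 10-10)
Total groups: 4

4


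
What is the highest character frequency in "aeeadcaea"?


Input: aeeadcaea
Character counts:
  'a': 4
  'c': 1
  'd': 1
  'e': 3
Maximum frequency: 4

4


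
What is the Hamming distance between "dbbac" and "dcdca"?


Comparing "dbbac" and "dcdca" position by position:
  Position 0: 'd' vs 'd' => same
  Position 1: 'b' vs 'c' => differ
  Position 2: 'b' vs 'd' => differ
  Position 3: 'a' vs 'c' => differ
  Position 4: 'c' vs 'a' => differ
Total differences (Hamming distance): 4

4


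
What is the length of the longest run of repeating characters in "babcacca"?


Input: "babcacca"
Scanning for longest run:
  Position 1 ('a'): new char, reset run to 1
  Position 2 ('b'): new char, reset run to 1
  Position 3 ('c'): new char, reset run to 1
  Position 4 ('a'): new char, reset run to 1
  Position 5 ('c'): new char, reset run to 1
  Position 6 ('c'): continues run of 'c', length=2
  Position 7 ('a'): new char, reset run to 1
Longest run: 'c' with length 2

2


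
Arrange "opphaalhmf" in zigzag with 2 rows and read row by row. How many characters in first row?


Zigzag "opphaalhmf" into 2 rows:
Placing characters:
  'o' => row 0
  'p' => row 1
  'p' => row 0
  'h' => row 1
  'a' => row 0
  'a' => row 1
  'l' => row 0
  'h' => row 1
  'm' => row 0
  'f' => row 1
Rows:
  Row 0: "opalm"
  Row 1: "phahf"
First row length: 5

5


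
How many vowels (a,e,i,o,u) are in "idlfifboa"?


Input: idlfifboa
Checking each character:
  'i' at position 0: vowel (running total: 1)
  'd' at position 1: consonant
  'l' at position 2: consonant
  'f' at position 3: consonant
  'i' at position 4: vowel (running total: 2)
  'f' at position 5: consonant
  'b' at position 6: consonant
  'o' at position 7: vowel (running total: 3)
  'a' at position 8: vowel (running total: 4)
Total vowels: 4

4


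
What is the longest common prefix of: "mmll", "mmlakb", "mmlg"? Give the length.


Words: mmll, mmlakb, mmlg
  Position 0: all 'm' => match
  Position 1: all 'm' => match
  Position 2: all 'l' => match
  Position 3: ('l', 'a', 'g') => mismatch, stop
LCP = "mml" (length 3)

3


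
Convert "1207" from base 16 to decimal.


Input: "1207" in base 16
Positional expansion:
  Digit '1' (value 1) x 16^3 = 4096
  Digit '2' (value 2) x 16^2 = 512
  Digit '0' (value 0) x 16^1 = 0
  Digit '7' (value 7) x 16^0 = 7
Sum = 4615

4615


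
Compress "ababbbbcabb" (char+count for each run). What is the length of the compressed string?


Input: ababbbbcabb
Runs:
  'a' x 1 => "a1"
  'b' x 1 => "b1"
  'a' x 1 => "a1"
  'b' x 4 => "b4"
  'c' x 1 => "c1"
  'a' x 1 => "a1"
  'b' x 2 => "b2"
Compressed: "a1b1a1b4c1a1b2"
Compressed length: 14

14


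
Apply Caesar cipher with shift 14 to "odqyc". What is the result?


Caesar cipher: shift "odqyc" by 14
  'o' (pos 14) + 14 = pos 2 = 'c'
  'd' (pos 3) + 14 = pos 17 = 'r'
  'q' (pos 16) + 14 = pos 4 = 'e'
  'y' (pos 24) + 14 = pos 12 = 'm'
  'c' (pos 2) + 14 = pos 16 = 'q'
Result: cremq

cremq


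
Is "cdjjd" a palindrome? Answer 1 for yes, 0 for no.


Input: cdjjd
Reversed: djjdc
  Compare pos 0 ('c') with pos 4 ('d'): MISMATCH
  Compare pos 1 ('d') with pos 3 ('j'): MISMATCH
Result: not a palindrome

0


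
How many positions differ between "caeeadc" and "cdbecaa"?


Comparing "caeeadc" and "cdbecaa" position by position:
  Position 0: 'c' vs 'c' => same
  Position 1: 'a' vs 'd' => DIFFER
  Position 2: 'e' vs 'b' => DIFFER
  Position 3: 'e' vs 'e' => same
  Position 4: 'a' vs 'c' => DIFFER
  Position 5: 'd' vs 'a' => DIFFER
  Position 6: 'c' vs 'a' => DIFFER
Positions that differ: 5

5


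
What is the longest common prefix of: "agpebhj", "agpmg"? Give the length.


Words: agpebhj, agpmg
  Position 0: all 'a' => match
  Position 1: all 'g' => match
  Position 2: all 'p' => match
  Position 3: ('e', 'm') => mismatch, stop
LCP = "agp" (length 3)

3


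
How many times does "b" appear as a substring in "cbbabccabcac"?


Searching for "b" in "cbbabccabcac"
Scanning each position:
  Position 0: "c" => no
  Position 1: "b" => MATCH
  Position 2: "b" => MATCH
  Position 3: "a" => no
  Position 4: "b" => MATCH
  Position 5: "c" => no
  Position 6: "c" => no
  Position 7: "a" => no
  Position 8: "b" => MATCH
  Position 9: "c" => no
  Position 10: "a" => no
  Position 11: "c" => no
Total occurrences: 4

4


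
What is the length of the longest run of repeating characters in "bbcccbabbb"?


Input: "bbcccbabbb"
Scanning for longest run:
  Position 1 ('b'): continues run of 'b', length=2
  Position 2 ('c'): new char, reset run to 1
  Position 3 ('c'): continues run of 'c', length=2
  Position 4 ('c'): continues run of 'c', length=3
  Position 5 ('b'): new char, reset run to 1
  Position 6 ('a'): new char, reset run to 1
  Position 7 ('b'): new char, reset run to 1
  Position 8 ('b'): continues run of 'b', length=2
  Position 9 ('b'): continues run of 'b', length=3
Longest run: 'c' with length 3

3


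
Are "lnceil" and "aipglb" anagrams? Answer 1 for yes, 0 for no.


Strings: "lnceil", "aipglb"
Sorted first:  ceilln
Sorted second: abgilp
Differ at position 0: 'c' vs 'a' => not anagrams

0


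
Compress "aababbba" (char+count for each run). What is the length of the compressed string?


Input: aababbba
Runs:
  'a' x 2 => "a2"
  'b' x 1 => "b1"
  'a' x 1 => "a1"
  'b' x 3 => "b3"
  'a' x 1 => "a1"
Compressed: "a2b1a1b3a1"
Compressed length: 10

10


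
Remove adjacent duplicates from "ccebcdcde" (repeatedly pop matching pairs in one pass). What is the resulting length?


Input: ccebcdcde
Stack-based adjacent duplicate removal:
  Read 'c': push. Stack: c
  Read 'c': matches stack top 'c' => pop. Stack: (empty)
  Read 'e': push. Stack: e
  Read 'b': push. Stack: eb
  Read 'c': push. Stack: ebc
  Read 'd': push. Stack: ebcd
  Read 'c': push. Stack: ebcdc
  Read 'd': push. Stack: ebcdcd
  Read 'e': push. Stack: ebcdcde
Final stack: "ebcdcde" (length 7)

7


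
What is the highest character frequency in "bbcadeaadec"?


Input: bbcadeaadec
Character counts:
  'a': 3
  'b': 2
  'c': 2
  'd': 2
  'e': 2
Maximum frequency: 3

3


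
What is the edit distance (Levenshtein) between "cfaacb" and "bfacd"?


Computing edit distance: "cfaacb" -> "bfacd"
DP table:
           b    f    a    c    d
      0    1    2    3    4    5
  c   1    1    2    3    3    4
  f   2    2    1    2    3    4
  a   3    3    2    1    2    3
  a   4    4    3    2    2    3
  c   5    5    4    3    2    3
  b   6    5    5    4    3    3
Edit distance = dp[6][5] = 3

3


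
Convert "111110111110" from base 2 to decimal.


Input: "111110111110" in base 2
Positional expansion:
  Digit '1' (value 1) x 2^11 = 2048
  Digit '1' (value 1) x 2^10 = 1024
  Digit '1' (value 1) x 2^9 = 512
  Digit '1' (value 1) x 2^8 = 256
  Digit '1' (value 1) x 2^7 = 128
  Digit '0' (value 0) x 2^6 = 0
  Digit '1' (value 1) x 2^5 = 32
  Digit '1' (value 1) x 2^4 = 16
  Digit '1' (value 1) x 2^3 = 8
  Digit '1' (value 1) x 2^2 = 4
  Digit '1' (value 1) x 2^1 = 2
  Digit '0' (value 0) x 2^0 = 0
Sum = 4030

4030


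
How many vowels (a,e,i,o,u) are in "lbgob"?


Input: lbgob
Checking each character:
  'l' at position 0: consonant
  'b' at position 1: consonant
  'g' at position 2: consonant
  'o' at position 3: vowel (running total: 1)
  'b' at position 4: consonant
Total vowels: 1

1


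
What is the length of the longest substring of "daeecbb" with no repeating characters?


Input: "daeecbb"
Sliding window (track last position of each char):
  Position 0 ('d'): window [0,0] length 1 -- new best
  Position 1 ('a'): window [0,1] length 2 -- new best
  Position 2 ('e'): window [0,2] length 3 -- new best
  Position 3 ('e'): repeat (last at 2), move window start to 3
  Position 3 ('e'): window [3,3] length 1
  Position 4 ('c'): window [3,4] length 2
  Position 5 ('b'): window [3,5] length 3
  Position 6 ('b'): repeat (last at 5), move window start to 6
  Position 6 ('b'): window [6,6] length 1
Longest substring with no repeats: "dae" with length 3

3


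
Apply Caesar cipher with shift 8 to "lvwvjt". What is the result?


Caesar cipher: shift "lvwvjt" by 8
  'l' (pos 11) + 8 = pos 19 = 't'
  'v' (pos 21) + 8 = pos 3 = 'd'
  'w' (pos 22) + 8 = pos 4 = 'e'
  'v' (pos 21) + 8 = pos 3 = 'd'
  'j' (pos 9) + 8 = pos 17 = 'r'
  't' (pos 19) + 8 = pos 1 = 'b'
Result: tdedrb

tdedrb


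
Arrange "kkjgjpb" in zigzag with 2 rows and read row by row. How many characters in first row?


Zigzag "kkjgjpb" into 2 rows:
Placing characters:
  'k' => row 0
  'k' => row 1
  'j' => row 0
  'g' => row 1
  'j' => row 0
  'p' => row 1
  'b' => row 0
Rows:
  Row 0: "kjjb"
  Row 1: "kgp"
First row length: 4

4


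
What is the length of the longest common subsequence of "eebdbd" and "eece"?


LCS of "eebdbd" and "eece"
DP table:
           e    e    c    e
      0    0    0    0    0
  e   0    1    1    1    1
  e   0    1    2    2    2
  b   0    1    2    2    2
  d   0    1    2    2    2
  b   0    1    2    2    2
  d   0    1    2    2    2
LCS length = dp[6][4] = 2

2


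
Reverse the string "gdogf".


Input: gdogf
Reading characters right to left:
  Position 4: 'f'
  Position 3: 'g'
  Position 2: 'o'
  Position 1: 'd'
  Position 0: 'g'
Reversed: fgodg

fgodg


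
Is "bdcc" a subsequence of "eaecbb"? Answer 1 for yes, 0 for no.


Check if "bdcc" is a subsequence of "eaecbb"
Greedy scan:
  Position 0 ('e'): no match needed
  Position 1 ('a'): no match needed
  Position 2 ('e'): no match needed
  Position 3 ('c'): no match needed
  Position 4 ('b'): matches sub[0] = 'b'
  Position 5 ('b'): no match needed
Only matched 1/4 characters => not a subsequence

0


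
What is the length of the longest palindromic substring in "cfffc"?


Input: "cfffc"
Checking substrings for palindromes:
  [0:5] "cfffc" (len 5) => palindrome
  [1:4] "fff" (len 3) => palindrome
  [1:3] "ff" (len 2) => palindrome
  [2:4] "ff" (len 2) => palindrome
Longest palindromic substring: "cfffc" with length 5

5


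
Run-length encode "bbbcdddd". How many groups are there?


Input: bbbcdddd
Scanning for consecutive runs:
  Group 1: 'b' x 3 (positions 0-2)
  Group 2: 'c' x 1 (positions 3-3)
  Group 3: 'd' x 4 (positions 4-7)
Total groups: 3

3


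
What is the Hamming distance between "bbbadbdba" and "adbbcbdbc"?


Comparing "bbbadbdba" and "adbbcbdbc" position by position:
  Position 0: 'b' vs 'a' => differ
  Position 1: 'b' vs 'd' => differ
  Position 2: 'b' vs 'b' => same
  Position 3: 'a' vs 'b' => differ
  Position 4: 'd' vs 'c' => differ
  Position 5: 'b' vs 'b' => same
  Position 6: 'd' vs 'd' => same
  Position 7: 'b' vs 'b' => same
  Position 8: 'a' vs 'c' => differ
Total differences (Hamming distance): 5

5


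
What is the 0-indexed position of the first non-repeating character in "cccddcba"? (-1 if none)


Input: cccddcba
Character frequencies:
  'a': 1
  'b': 1
  'c': 4
  'd': 2
Scanning left to right for freq == 1:
  Position 0 ('c'): freq=4, skip
  Position 1 ('c'): freq=4, skip
  Position 2 ('c'): freq=4, skip
  Position 3 ('d'): freq=2, skip
  Position 4 ('d'): freq=2, skip
  Position 5 ('c'): freq=4, skip
  Position 6 ('b'): unique! => answer = 6

6


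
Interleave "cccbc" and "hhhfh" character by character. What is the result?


Interleaving "cccbc" and "hhhfh":
  Position 0: 'c' from first, 'h' from second => "ch"
  Position 1: 'c' from first, 'h' from second => "ch"
  Position 2: 'c' from first, 'h' from second => "ch"
  Position 3: 'b' from first, 'f' from second => "bf"
  Position 4: 'c' from first, 'h' from second => "ch"
Result: chchchbfch

chchchbfch


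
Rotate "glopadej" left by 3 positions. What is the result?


Input: "glopadej", rotate left by 3
First 3 characters: "glo"
Remaining characters: "padej"
Concatenate remaining + first: "padej" + "glo" = "padejglo"

padejglo


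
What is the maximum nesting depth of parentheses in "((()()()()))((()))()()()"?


Input: "((()()()()))((()))()()()"
Tracking depth:
  Position 0 '(': depth becomes 1
  Position 1 '(': depth becomes 2
  Position 2 '(': depth becomes 3
  Position 3 ')': depth becomes 2
  Position 4 '(': depth becomes 3
  Position 5 ')': depth becomes 2
  Position 6 '(': depth becomes 3
  Position 7 ')': depth becomes 2
  Position 8 '(': depth becomes 3
  Position 9 ')': depth becomes 2
  Position 10 ')': depth becomes 1
  Position 11 ')': depth becomes 0
  Position 12 '(': depth becomes 1
  Position 13 '(': depth becomes 2
  Position 14 '(': depth becomes 3
  Position 15 ')': depth becomes 2
  Position 16 ')': depth becomes 1
  Position 17 ')': depth becomes 0
  Position 18 '(': depth becomes 1
  Position 19 ')': depth becomes 0
  Position 20 '(': depth becomes 1
  Position 21 ')': depth becomes 0
  Position 22 '(': depth becomes 1
  Position 23 ')': depth becomes 0
Maximum depth reached: 3

3


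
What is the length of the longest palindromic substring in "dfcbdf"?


Input: "dfcbdf"
Checking substrings for palindromes:
  No multi-char palindromic substrings found
Longest palindromic substring: "d" with length 1

1


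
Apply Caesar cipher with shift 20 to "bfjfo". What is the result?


Caesar cipher: shift "bfjfo" by 20
  'b' (pos 1) + 20 = pos 21 = 'v'
  'f' (pos 5) + 20 = pos 25 = 'z'
  'j' (pos 9) + 20 = pos 3 = 'd'
  'f' (pos 5) + 20 = pos 25 = 'z'
  'o' (pos 14) + 20 = pos 8 = 'i'
Result: vzdzi

vzdzi


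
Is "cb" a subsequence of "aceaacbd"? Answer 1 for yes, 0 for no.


Check if "cb" is a subsequence of "aceaacbd"
Greedy scan:
  Position 0 ('a'): no match needed
  Position 1 ('c'): matches sub[0] = 'c'
  Position 2 ('e'): no match needed
  Position 3 ('a'): no match needed
  Position 4 ('a'): no match needed
  Position 5 ('c'): no match needed
  Position 6 ('b'): matches sub[1] = 'b'
  Position 7 ('d'): no match needed
All 2 characters matched => is a subsequence

1


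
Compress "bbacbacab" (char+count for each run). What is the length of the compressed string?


Input: bbacbacab
Runs:
  'b' x 2 => "b2"
  'a' x 1 => "a1"
  'c' x 1 => "c1"
  'b' x 1 => "b1"
  'a' x 1 => "a1"
  'c' x 1 => "c1"
  'a' x 1 => "a1"
  'b' x 1 => "b1"
Compressed: "b2a1c1b1a1c1a1b1"
Compressed length: 16

16


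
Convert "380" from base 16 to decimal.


Input: "380" in base 16
Positional expansion:
  Digit '3' (value 3) x 16^2 = 768
  Digit '8' (value 8) x 16^1 = 128
  Digit '0' (value 0) x 16^0 = 0
Sum = 896

896


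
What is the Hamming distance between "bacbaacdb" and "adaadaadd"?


Comparing "bacbaacdb" and "adaadaadd" position by position:
  Position 0: 'b' vs 'a' => differ
  Position 1: 'a' vs 'd' => differ
  Position 2: 'c' vs 'a' => differ
  Position 3: 'b' vs 'a' => differ
  Position 4: 'a' vs 'd' => differ
  Position 5: 'a' vs 'a' => same
  Position 6: 'c' vs 'a' => differ
  Position 7: 'd' vs 'd' => same
  Position 8: 'b' vs 'd' => differ
Total differences (Hamming distance): 7

7


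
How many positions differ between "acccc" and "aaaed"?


Comparing "acccc" and "aaaed" position by position:
  Position 0: 'a' vs 'a' => same
  Position 1: 'c' vs 'a' => DIFFER
  Position 2: 'c' vs 'a' => DIFFER
  Position 3: 'c' vs 'e' => DIFFER
  Position 4: 'c' vs 'd' => DIFFER
Positions that differ: 4

4


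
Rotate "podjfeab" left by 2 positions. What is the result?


Input: "podjfeab", rotate left by 2
First 2 characters: "po"
Remaining characters: "djfeab"
Concatenate remaining + first: "djfeab" + "po" = "djfeabpo"

djfeabpo


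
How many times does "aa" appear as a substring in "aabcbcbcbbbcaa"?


Searching for "aa" in "aabcbcbcbbbcaa"
Scanning each position:
  Position 0: "aa" => MATCH
  Position 1: "ab" => no
  Position 2: "bc" => no
  Position 3: "cb" => no
  Position 4: "bc" => no
  Position 5: "cb" => no
  Position 6: "bc" => no
  Position 7: "cb" => no
  Position 8: "bb" => no
  Position 9: "bb" => no
  Position 10: "bc" => no
  Position 11: "ca" => no
  Position 12: "aa" => MATCH
Total occurrences: 2

2


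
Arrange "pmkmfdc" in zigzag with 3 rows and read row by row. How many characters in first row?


Zigzag "pmkmfdc" into 3 rows:
Placing characters:
  'p' => row 0
  'm' => row 1
  'k' => row 2
  'm' => row 1
  'f' => row 0
  'd' => row 1
  'c' => row 2
Rows:
  Row 0: "pf"
  Row 1: "mmd"
  Row 2: "kc"
First row length: 2

2


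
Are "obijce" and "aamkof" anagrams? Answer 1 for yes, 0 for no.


Strings: "obijce", "aamkof"
Sorted first:  bceijo
Sorted second: aafkmo
Differ at position 0: 'b' vs 'a' => not anagrams

0


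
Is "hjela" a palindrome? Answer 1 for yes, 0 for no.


Input: hjela
Reversed: alejh
  Compare pos 0 ('h') with pos 4 ('a'): MISMATCH
  Compare pos 1 ('j') with pos 3 ('l'): MISMATCH
Result: not a palindrome

0


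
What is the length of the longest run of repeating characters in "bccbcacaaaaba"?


Input: "bccbcacaaaaba"
Scanning for longest run:
  Position 1 ('c'): new char, reset run to 1
  Position 2 ('c'): continues run of 'c', length=2
  Position 3 ('b'): new char, reset run to 1
  Position 4 ('c'): new char, reset run to 1
  Position 5 ('a'): new char, reset run to 1
  Position 6 ('c'): new char, reset run to 1
  Position 7 ('a'): new char, reset run to 1
  Position 8 ('a'): continues run of 'a', length=2
  Position 9 ('a'): continues run of 'a', length=3
  Position 10 ('a'): continues run of 'a', length=4
  Position 11 ('b'): new char, reset run to 1
  Position 12 ('a'): new char, reset run to 1
Longest run: 'a' with length 4

4


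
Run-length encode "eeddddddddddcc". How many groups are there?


Input: eeddddddddddcc
Scanning for consecutive runs:
  Group 1: 'e' x 2 (positions 0-1)
  Group 2: 'd' x 10 (positions 2-11)
  Group 3: 'c' x 2 (positions 12-13)
Total groups: 3

3


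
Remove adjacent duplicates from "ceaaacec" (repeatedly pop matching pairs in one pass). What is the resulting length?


Input: ceaaacec
Stack-based adjacent duplicate removal:
  Read 'c': push. Stack: c
  Read 'e': push. Stack: ce
  Read 'a': push. Stack: cea
  Read 'a': matches stack top 'a' => pop. Stack: ce
  Read 'a': push. Stack: cea
  Read 'c': push. Stack: ceac
  Read 'e': push. Stack: ceace
  Read 'c': push. Stack: ceacec
Final stack: "ceacec" (length 6)

6


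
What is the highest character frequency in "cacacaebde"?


Input: cacacaebde
Character counts:
  'a': 3
  'b': 1
  'c': 3
  'd': 1
  'e': 2
Maximum frequency: 3

3


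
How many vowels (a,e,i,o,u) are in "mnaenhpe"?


Input: mnaenhpe
Checking each character:
  'm' at position 0: consonant
  'n' at position 1: consonant
  'a' at position 2: vowel (running total: 1)
  'e' at position 3: vowel (running total: 2)
  'n' at position 4: consonant
  'h' at position 5: consonant
  'p' at position 6: consonant
  'e' at position 7: vowel (running total: 3)
Total vowels: 3

3


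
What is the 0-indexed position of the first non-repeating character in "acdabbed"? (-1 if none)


Input: acdabbed
Character frequencies:
  'a': 2
  'b': 2
  'c': 1
  'd': 2
  'e': 1
Scanning left to right for freq == 1:
  Position 0 ('a'): freq=2, skip
  Position 1 ('c'): unique! => answer = 1

1


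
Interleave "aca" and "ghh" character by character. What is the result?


Interleaving "aca" and "ghh":
  Position 0: 'a' from first, 'g' from second => "ag"
  Position 1: 'c' from first, 'h' from second => "ch"
  Position 2: 'a' from first, 'h' from second => "ah"
Result: agchah

agchah


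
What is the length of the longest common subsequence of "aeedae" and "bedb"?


LCS of "aeedae" and "bedb"
DP table:
           b    e    d    b
      0    0    0    0    0
  a   0    0    0    0    0
  e   0    0    1    1    1
  e   0    0    1    1    1
  d   0    0    1    2    2
  a   0    0    1    2    2
  e   0    0    1    2    2
LCS length = dp[6][4] = 2

2


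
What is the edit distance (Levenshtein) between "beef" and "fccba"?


Computing edit distance: "beef" -> "fccba"
DP table:
           f    c    c    b    a
      0    1    2    3    4    5
  b   1    1    2    3    3    4
  e   2    2    2    3    4    4
  e   3    3    3    3    4    5
  f   4    3    4    4    4    5
Edit distance = dp[4][5] = 5

5


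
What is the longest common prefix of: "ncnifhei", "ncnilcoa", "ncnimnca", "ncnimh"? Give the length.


Words: ncnifhei, ncnilcoa, ncnimnca, ncnimh
  Position 0: all 'n' => match
  Position 1: all 'c' => match
  Position 2: all 'n' => match
  Position 3: all 'i' => match
  Position 4: ('f', 'l', 'm', 'm') => mismatch, stop
LCP = "ncni" (length 4)

4


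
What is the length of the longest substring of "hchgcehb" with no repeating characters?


Input: "hchgcehb"
Sliding window (track last position of each char):
  Position 0 ('h'): window [0,0] length 1 -- new best
  Position 1 ('c'): window [0,1] length 2 -- new best
  Position 2 ('h'): repeat (last at 0), move window start to 1
  Position 2 ('h'): window [1,2] length 2
  Position 3 ('g'): window [1,3] length 3 -- new best
  Position 4 ('c'): repeat (last at 1), move window start to 2
  Position 4 ('c'): window [2,4] length 3
  Position 5 ('e'): window [2,5] length 4 -- new best
  Position 6 ('h'): repeat (last at 2), move window start to 3
  Position 6 ('h'): window [3,6] length 4
  Position 7 ('b'): window [3,7] length 5 -- new best
Longest substring with no repeats: "gcehb" with length 5

5


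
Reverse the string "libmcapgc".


Input: libmcapgc
Reading characters right to left:
  Position 8: 'c'
  Position 7: 'g'
  Position 6: 'p'
  Position 5: 'a'
  Position 4: 'c'
  Position 3: 'm'
  Position 2: 'b'
  Position 1: 'i'
  Position 0: 'l'
Reversed: cgpacmbil

cgpacmbil


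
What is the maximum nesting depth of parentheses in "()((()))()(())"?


Input: "()((()))()(())"
Tracking depth:
  Position 0 '(': depth becomes 1
  Position 1 ')': depth becomes 0
  Position 2 '(': depth becomes 1
  Position 3 '(': depth becomes 2
  Position 4 '(': depth becomes 3
  Position 5 ')': depth becomes 2
  Position 6 ')': depth becomes 1
  Position 7 ')': depth becomes 0
  Position 8 '(': depth becomes 1
  Position 9 ')': depth becomes 0
  Position 10 '(': depth becomes 1
  Position 11 '(': depth becomes 2
  Position 12 ')': depth becomes 1
  Position 13 ')': depth becomes 0
Maximum depth reached: 3

3


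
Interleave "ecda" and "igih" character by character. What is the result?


Interleaving "ecda" and "igih":
  Position 0: 'e' from first, 'i' from second => "ei"
  Position 1: 'c' from first, 'g' from second => "cg"
  Position 2: 'd' from first, 'i' from second => "di"
  Position 3: 'a' from first, 'h' from second => "ah"
Result: eicgdiah

eicgdiah


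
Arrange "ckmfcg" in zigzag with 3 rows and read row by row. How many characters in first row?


Zigzag "ckmfcg" into 3 rows:
Placing characters:
  'c' => row 0
  'k' => row 1
  'm' => row 2
  'f' => row 1
  'c' => row 0
  'g' => row 1
Rows:
  Row 0: "cc"
  Row 1: "kfg"
  Row 2: "m"
First row length: 2

2


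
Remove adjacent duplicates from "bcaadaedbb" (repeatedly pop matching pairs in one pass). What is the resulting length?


Input: bcaadaedbb
Stack-based adjacent duplicate removal:
  Read 'b': push. Stack: b
  Read 'c': push. Stack: bc
  Read 'a': push. Stack: bca
  Read 'a': matches stack top 'a' => pop. Stack: bc
  Read 'd': push. Stack: bcd
  Read 'a': push. Stack: bcda
  Read 'e': push. Stack: bcdae
  Read 'd': push. Stack: bcdaed
  Read 'b': push. Stack: bcdaedb
  Read 'b': matches stack top 'b' => pop. Stack: bcdaed
Final stack: "bcdaed" (length 6)

6


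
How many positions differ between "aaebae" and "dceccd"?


Comparing "aaebae" and "dceccd" position by position:
  Position 0: 'a' vs 'd' => DIFFER
  Position 1: 'a' vs 'c' => DIFFER
  Position 2: 'e' vs 'e' => same
  Position 3: 'b' vs 'c' => DIFFER
  Position 4: 'a' vs 'c' => DIFFER
  Position 5: 'e' vs 'd' => DIFFER
Positions that differ: 5

5


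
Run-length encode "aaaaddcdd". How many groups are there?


Input: aaaaddcdd
Scanning for consecutive runs:
  Group 1: 'a' x 4 (positions 0-3)
  Group 2: 'd' x 2 (positions 4-5)
  Group 3: 'c' x 1 (positions 6-6)
  Group 4: 'd' x 2 (positions 7-8)
Total groups: 4

4


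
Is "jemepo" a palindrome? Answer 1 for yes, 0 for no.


Input: jemepo
Reversed: opemej
  Compare pos 0 ('j') with pos 5 ('o'): MISMATCH
  Compare pos 1 ('e') with pos 4 ('p'): MISMATCH
  Compare pos 2 ('m') with pos 3 ('e'): MISMATCH
Result: not a palindrome

0


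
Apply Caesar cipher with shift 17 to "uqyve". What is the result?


Caesar cipher: shift "uqyve" by 17
  'u' (pos 20) + 17 = pos 11 = 'l'
  'q' (pos 16) + 17 = pos 7 = 'h'
  'y' (pos 24) + 17 = pos 15 = 'p'
  'v' (pos 21) + 17 = pos 12 = 'm'
  'e' (pos 4) + 17 = pos 21 = 'v'
Result: lhpmv

lhpmv


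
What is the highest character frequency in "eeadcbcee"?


Input: eeadcbcee
Character counts:
  'a': 1
  'b': 1
  'c': 2
  'd': 1
  'e': 4
Maximum frequency: 4

4


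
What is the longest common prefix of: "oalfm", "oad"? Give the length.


Words: oalfm, oad
  Position 0: all 'o' => match
  Position 1: all 'a' => match
  Position 2: ('l', 'd') => mismatch, stop
LCP = "oa" (length 2)

2


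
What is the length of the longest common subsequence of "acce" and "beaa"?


LCS of "acce" and "beaa"
DP table:
           b    e    a    a
      0    0    0    0    0
  a   0    0    0    1    1
  c   0    0    0    1    1
  c   0    0    0    1    1
  e   0    0    1    1    1
LCS length = dp[4][4] = 1

1


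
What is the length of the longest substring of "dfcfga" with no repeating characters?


Input: "dfcfga"
Sliding window (track last position of each char):
  Position 0 ('d'): window [0,0] length 1 -- new best
  Position 1 ('f'): window [0,1] length 2 -- new best
  Position 2 ('c'): window [0,2] length 3 -- new best
  Position 3 ('f'): repeat (last at 1), move window start to 2
  Position 3 ('f'): window [2,3] length 2
  Position 4 ('g'): window [2,4] length 3
  Position 5 ('a'): window [2,5] length 4 -- new best
Longest substring with no repeats: "cfga" with length 4

4


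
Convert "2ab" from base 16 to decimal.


Input: "2ab" in base 16
Positional expansion:
  Digit '2' (value 2) x 16^2 = 512
  Digit 'a' (value 10) x 16^1 = 160
  Digit 'b' (value 11) x 16^0 = 11
Sum = 683

683
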